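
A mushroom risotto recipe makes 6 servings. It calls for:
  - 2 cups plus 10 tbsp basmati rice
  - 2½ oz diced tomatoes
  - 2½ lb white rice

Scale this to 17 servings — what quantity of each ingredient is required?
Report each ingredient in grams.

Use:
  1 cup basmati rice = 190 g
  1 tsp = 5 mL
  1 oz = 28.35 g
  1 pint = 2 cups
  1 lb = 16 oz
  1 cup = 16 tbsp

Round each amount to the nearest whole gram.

basmati rice: 1413 g; diced tomatoes: 201 g; white rice: 3213 g

Scaling factor: 17/6.
basmati rice: (2 cup + 10 tbsp = 2.625 cup) × 17/6 × 190 g/cup ≈ 1413 g
diced tomatoes: 2.5 oz × 17/6 × 28.35 g/oz ≈ 201 g
white rice: 2.5 lb × 17/6 × 16 oz/lb × 28.35 g/oz = 3213 g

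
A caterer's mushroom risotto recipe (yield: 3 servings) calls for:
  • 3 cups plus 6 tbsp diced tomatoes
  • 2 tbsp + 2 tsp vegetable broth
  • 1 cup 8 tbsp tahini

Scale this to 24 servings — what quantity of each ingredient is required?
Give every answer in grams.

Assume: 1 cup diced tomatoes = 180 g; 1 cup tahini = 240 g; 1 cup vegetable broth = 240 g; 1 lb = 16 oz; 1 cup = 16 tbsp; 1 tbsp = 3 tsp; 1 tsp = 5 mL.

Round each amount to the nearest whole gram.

Scaling factor: 24/3 = 8.
diced tomatoes: (3 cup + 6 tbsp = 3.375 cup) × 8 × 180 g/cup = 4860 g
vegetable broth: (2 tbsp + 2 tsp = 8/3 tbsp) × 8 ÷ 16 tbsp/cup × 240 g/cup = 320 g
tahini: (1 cup + 8 tbsp = 1.5 cup) × 8 × 240 g/cup = 2880 g

diced tomatoes: 4860 g; vegetable broth: 320 g; tahini: 2880 g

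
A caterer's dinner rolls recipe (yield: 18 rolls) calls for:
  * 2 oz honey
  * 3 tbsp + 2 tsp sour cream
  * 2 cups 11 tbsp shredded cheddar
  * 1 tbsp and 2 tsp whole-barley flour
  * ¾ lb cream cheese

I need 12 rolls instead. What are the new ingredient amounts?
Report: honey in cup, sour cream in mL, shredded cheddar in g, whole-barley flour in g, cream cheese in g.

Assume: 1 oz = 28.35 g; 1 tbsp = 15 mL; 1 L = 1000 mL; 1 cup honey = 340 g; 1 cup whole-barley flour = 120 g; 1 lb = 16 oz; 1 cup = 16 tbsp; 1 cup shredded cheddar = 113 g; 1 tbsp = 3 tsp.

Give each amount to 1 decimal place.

honey: 0.1 cup; sour cream: 36.7 mL; shredded cheddar: 202.5 g; whole-barley flour: 8.3 g; cream cheese: 226.8 g

Scaling factor: 12/18 = 2/3.
honey: 2 oz × 2/3 × 28.35 g/oz ÷ 340 g/cup ≈ 0.1 cup
sour cream: (3 tbsp + 2 tsp = 11/3 tbsp) × 2/3 × 15 mL/tbsp ≈ 36.7 mL
shredded cheddar: (2 cup + 11 tbsp = 2.6875 cup) × 2/3 × 113 g/cup ≈ 202.5 g
whole-barley flour: (1 tbsp + 2 tsp = 5/3 tbsp) × 2/3 ÷ 16 tbsp/cup × 120 g/cup ≈ 8.3 g
cream cheese: 0.75 lb × 2/3 × 16 oz/lb × 28.35 g/oz = 226.8 g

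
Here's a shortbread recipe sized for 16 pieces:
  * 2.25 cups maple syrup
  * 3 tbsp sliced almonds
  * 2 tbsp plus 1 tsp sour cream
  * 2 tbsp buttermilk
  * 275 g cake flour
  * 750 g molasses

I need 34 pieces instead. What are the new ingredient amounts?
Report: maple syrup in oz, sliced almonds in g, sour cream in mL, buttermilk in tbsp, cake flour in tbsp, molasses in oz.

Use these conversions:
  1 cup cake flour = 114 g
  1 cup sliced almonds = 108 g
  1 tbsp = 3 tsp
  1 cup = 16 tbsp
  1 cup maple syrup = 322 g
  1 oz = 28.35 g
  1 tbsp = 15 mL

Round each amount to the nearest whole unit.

Scaling factor: 34/16 = 17/8 = 2.125.
maple syrup: 2.25 cup × 17/8 × 322 g/cup ÷ 28.35 g/oz ≈ 54 oz
sliced almonds: 3 tbsp × 17/8 ÷ 16 tbsp/cup × 108 g/cup ≈ 43 g
sour cream: (2 tbsp + 1 tsp = 7/3 tbsp) × 17/8 × 15 mL/tbsp ≈ 74 mL
buttermilk: 2 tbsp × 17/8 ≈ 4 tbsp
cake flour: 275 g × 17/8 ÷ 114 g/cup × 16 tbsp/cup ≈ 82 tbsp
molasses: 750 g × 17/8 ÷ 28.35 g/oz ≈ 56 oz

maple syrup: 54 oz; sliced almonds: 43 g; sour cream: 74 mL; buttermilk: 4 tbsp; cake flour: 82 tbsp; molasses: 56 oz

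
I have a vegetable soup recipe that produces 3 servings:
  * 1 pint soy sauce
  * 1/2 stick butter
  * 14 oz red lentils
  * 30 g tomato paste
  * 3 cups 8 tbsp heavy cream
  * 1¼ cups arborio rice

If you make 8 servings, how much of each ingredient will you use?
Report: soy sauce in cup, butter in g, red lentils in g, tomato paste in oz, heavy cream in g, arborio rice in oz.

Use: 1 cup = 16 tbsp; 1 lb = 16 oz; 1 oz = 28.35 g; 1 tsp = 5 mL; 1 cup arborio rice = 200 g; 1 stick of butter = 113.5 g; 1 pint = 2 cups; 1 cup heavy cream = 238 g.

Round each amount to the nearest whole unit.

Scaling factor: 8/3.
soy sauce: 1 pint × 8/3 × 2 cup/pint ≈ 5 cup
butter: 0.5 stick × 8/3 × 113.5 g/stick ≈ 151 g
red lentils: 14 oz × 8/3 × 28.35 g/oz ≈ 1058 g
tomato paste: 30 g × 8/3 ÷ 28.35 g/oz ≈ 3 oz
heavy cream: (3 cup + 8 tbsp = 3.5 cup) × 8/3 × 238 g/cup ≈ 2221 g
arborio rice: 1.25 cup × 8/3 × 200 g/cup ÷ 28.35 g/oz ≈ 24 oz

soy sauce: 5 cup; butter: 151 g; red lentils: 1058 g; tomato paste: 3 oz; heavy cream: 2221 g; arborio rice: 24 oz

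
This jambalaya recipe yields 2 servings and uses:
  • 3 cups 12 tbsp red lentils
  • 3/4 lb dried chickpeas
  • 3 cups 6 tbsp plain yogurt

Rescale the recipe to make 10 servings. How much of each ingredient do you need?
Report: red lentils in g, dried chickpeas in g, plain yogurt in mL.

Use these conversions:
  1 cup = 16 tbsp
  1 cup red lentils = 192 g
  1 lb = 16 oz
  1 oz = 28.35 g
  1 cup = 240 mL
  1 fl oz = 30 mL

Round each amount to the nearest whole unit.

red lentils: 3600 g; dried chickpeas: 1701 g; plain yogurt: 4050 mL

Scaling factor: 10/2 = 5.
red lentils: (3 cup + 12 tbsp = 3.75 cup) × 5 × 192 g/cup = 3600 g
dried chickpeas: 0.75 lb × 5 × 16 oz/lb × 28.35 g/oz = 1701 g
plain yogurt: (3 cup + 6 tbsp = 3.375 cup) × 5 × 240 mL/cup = 4050 mL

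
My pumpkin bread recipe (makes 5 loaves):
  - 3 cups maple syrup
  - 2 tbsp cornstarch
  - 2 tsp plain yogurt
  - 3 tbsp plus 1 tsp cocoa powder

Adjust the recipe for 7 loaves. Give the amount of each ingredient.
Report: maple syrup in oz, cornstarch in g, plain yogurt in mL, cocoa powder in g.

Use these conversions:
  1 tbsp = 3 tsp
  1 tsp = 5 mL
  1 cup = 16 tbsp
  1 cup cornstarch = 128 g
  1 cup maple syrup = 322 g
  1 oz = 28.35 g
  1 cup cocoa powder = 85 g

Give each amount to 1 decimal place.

maple syrup: 47.7 oz; cornstarch: 22.4 g; plain yogurt: 14.0 mL; cocoa powder: 24.8 g

Scaling factor: 7/5 = 1.4.
maple syrup: 3 cup × 7/5 × 322 g/cup ÷ 28.35 g/oz ≈ 47.7 oz
cornstarch: 2 tbsp × 7/5 ÷ 16 tbsp/cup × 128 g/cup = 22.4 g
plain yogurt: 2 tsp × 7/5 × 5 mL/tsp = 14.0 mL
cocoa powder: (3 tbsp + 1 tsp = 10/3 tbsp) × 7/5 ÷ 16 tbsp/cup × 85 g/cup ≈ 24.8 g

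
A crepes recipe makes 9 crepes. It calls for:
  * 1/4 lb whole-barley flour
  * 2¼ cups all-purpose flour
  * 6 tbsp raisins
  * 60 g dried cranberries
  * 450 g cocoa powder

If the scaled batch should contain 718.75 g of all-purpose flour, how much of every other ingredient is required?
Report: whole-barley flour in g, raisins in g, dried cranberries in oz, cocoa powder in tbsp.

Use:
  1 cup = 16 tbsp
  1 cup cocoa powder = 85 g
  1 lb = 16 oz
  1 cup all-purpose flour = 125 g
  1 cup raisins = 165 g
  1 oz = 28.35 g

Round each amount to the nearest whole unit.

whole-barley flour: 290 g; raisins: 158 g; dried cranberries: 5 oz; cocoa powder: 216 tbsp

The original recipe has 281.25 g of all-purpose flour, so the scaling factor is 718.75 ÷ 281.25 = 23/9.
whole-barley flour: 0.25 lb × 23/9 × 16 oz/lb × 28.35 g/oz ≈ 290 g
raisins: 6 tbsp × 23/9 ÷ 16 tbsp/cup × 165 g/cup ≈ 158 g
dried cranberries: 60 g × 23/9 ÷ 28.35 g/oz ≈ 5 oz
cocoa powder: 450 g × 23/9 ÷ 85 g/cup × 16 tbsp/cup ≈ 216 tbsp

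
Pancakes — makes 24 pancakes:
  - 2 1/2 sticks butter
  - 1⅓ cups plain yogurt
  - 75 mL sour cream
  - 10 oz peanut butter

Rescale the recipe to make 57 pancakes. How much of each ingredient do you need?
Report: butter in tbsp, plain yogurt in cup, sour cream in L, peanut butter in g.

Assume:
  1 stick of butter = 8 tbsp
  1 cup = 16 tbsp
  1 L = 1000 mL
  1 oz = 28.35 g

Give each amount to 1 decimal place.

Scaling factor: 57/24 = 19/8 = 2.375.
butter: 2.5 stick × 19/8 × 8 tbsp/stick = 47.5 tbsp
plain yogurt: 4/3 cup × 19/8 ≈ 3.2 cup
sour cream: 75 mL × 19/8 ÷ 1000 mL/L ≈ 0.2 L
peanut butter: 10 oz × 19/8 × 28.35 g/oz ≈ 673.3 g

butter: 47.5 tbsp; plain yogurt: 3.2 cup; sour cream: 0.2 L; peanut butter: 673.3 g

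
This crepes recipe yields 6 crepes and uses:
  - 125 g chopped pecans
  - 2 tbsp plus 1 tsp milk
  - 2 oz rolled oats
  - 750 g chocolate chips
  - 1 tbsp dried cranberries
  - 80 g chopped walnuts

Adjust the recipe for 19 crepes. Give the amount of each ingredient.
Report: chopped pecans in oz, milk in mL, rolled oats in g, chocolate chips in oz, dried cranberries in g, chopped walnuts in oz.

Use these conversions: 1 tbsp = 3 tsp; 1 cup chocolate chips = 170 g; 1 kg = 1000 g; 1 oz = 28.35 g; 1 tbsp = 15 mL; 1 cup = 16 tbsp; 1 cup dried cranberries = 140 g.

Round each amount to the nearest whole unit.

chopped pecans: 14 oz; milk: 111 mL; rolled oats: 180 g; chocolate chips: 84 oz; dried cranberries: 28 g; chopped walnuts: 9 oz

Scaling factor: 19/6.
chopped pecans: 125 g × 19/6 ÷ 28.35 g/oz ≈ 14 oz
milk: (2 tbsp + 1 tsp = 7/3 tbsp) × 19/6 × 15 mL/tbsp ≈ 111 mL
rolled oats: 2 oz × 19/6 × 28.35 g/oz ≈ 180 g
chocolate chips: 750 g × 19/6 ÷ 28.35 g/oz ≈ 84 oz
dried cranberries: 1 tbsp × 19/6 ÷ 16 tbsp/cup × 140 g/cup ≈ 28 g
chopped walnuts: 80 g × 19/6 ÷ 28.35 g/oz ≈ 9 oz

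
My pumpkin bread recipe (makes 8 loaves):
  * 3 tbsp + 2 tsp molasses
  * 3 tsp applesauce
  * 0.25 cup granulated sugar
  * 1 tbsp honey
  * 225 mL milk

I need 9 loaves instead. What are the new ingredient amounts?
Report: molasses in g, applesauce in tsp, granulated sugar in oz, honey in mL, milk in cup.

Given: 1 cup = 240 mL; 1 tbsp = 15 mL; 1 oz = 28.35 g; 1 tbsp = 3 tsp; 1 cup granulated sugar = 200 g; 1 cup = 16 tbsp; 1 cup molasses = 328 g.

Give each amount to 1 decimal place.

Scaling factor: 9/8 = 1.125.
molasses: (3 tbsp + 2 tsp = 11/3 tbsp) × 9/8 ÷ 16 tbsp/cup × 328 g/cup ≈ 84.6 g
applesauce: 3 tsp × 9/8 ≈ 3.4 tsp
granulated sugar: 0.25 cup × 9/8 × 200 g/cup ÷ 28.35 g/oz ≈ 2.0 oz
honey: 1 tbsp × 9/8 × 15 mL/tbsp ≈ 16.9 mL
milk: 225 mL × 9/8 ÷ 240 mL/cup ≈ 1.1 cup

molasses: 84.6 g; applesauce: 3.4 tsp; granulated sugar: 2.0 oz; honey: 16.9 mL; milk: 1.1 cup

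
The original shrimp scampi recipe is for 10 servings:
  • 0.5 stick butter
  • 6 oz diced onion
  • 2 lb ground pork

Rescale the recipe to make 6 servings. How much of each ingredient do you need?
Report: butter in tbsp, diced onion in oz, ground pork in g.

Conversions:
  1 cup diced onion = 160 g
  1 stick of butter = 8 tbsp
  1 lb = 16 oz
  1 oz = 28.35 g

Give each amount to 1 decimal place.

butter: 2.4 tbsp; diced onion: 3.6 oz; ground pork: 544.3 g

Scaling factor: 6/10 = 3/5 = 0.6.
butter: 0.5 stick × 3/5 × 8 tbsp/stick = 2.4 tbsp
diced onion: 6 oz × 3/5 = 3.6 oz
ground pork: 2 lb × 3/5 × 16 oz/lb × 28.35 g/oz ≈ 544.3 g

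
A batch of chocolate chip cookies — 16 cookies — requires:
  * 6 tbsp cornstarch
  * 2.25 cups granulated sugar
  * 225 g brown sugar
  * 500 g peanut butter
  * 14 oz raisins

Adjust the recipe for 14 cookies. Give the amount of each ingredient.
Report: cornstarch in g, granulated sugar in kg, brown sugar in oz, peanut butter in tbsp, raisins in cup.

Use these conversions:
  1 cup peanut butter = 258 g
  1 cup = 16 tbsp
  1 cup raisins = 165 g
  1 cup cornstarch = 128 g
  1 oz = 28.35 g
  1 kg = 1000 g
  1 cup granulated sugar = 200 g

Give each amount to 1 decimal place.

cornstarch: 42.0 g; granulated sugar: 0.4 kg; brown sugar: 6.9 oz; peanut butter: 27.1 tbsp; raisins: 2.1 cup

Scaling factor: 14/16 = 7/8 = 0.875.
cornstarch: 6 tbsp × 7/8 ÷ 16 tbsp/cup × 128 g/cup = 42.0 g
granulated sugar: 2.25 cup × 7/8 × 200 g/cup ÷ 1000 g/kg ≈ 0.4 kg
brown sugar: 225 g × 7/8 ÷ 28.35 g/oz ≈ 6.9 oz
peanut butter: 500 g × 7/8 ÷ 258 g/cup × 16 tbsp/cup ≈ 27.1 tbsp
raisins: 14 oz × 7/8 × 28.35 g/oz ÷ 165 g/cup ≈ 2.1 cup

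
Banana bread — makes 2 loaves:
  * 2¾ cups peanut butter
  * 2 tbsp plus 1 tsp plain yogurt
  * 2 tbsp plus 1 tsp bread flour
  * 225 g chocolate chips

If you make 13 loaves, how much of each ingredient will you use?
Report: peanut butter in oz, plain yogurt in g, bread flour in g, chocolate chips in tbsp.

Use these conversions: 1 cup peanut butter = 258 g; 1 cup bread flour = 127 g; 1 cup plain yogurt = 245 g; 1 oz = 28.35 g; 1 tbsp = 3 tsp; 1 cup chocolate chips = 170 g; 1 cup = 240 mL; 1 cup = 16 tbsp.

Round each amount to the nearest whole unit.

peanut butter: 163 oz; plain yogurt: 232 g; bread flour: 120 g; chocolate chips: 138 tbsp

Scaling factor: 13/2 = 6.5.
peanut butter: 2.75 cup × 13/2 × 258 g/cup ÷ 28.35 g/oz ≈ 163 oz
plain yogurt: (2 tbsp + 1 tsp = 7/3 tbsp) × 13/2 ÷ 16 tbsp/cup × 245 g/cup ≈ 232 g
bread flour: (2 tbsp + 1 tsp = 7/3 tbsp) × 13/2 ÷ 16 tbsp/cup × 127 g/cup ≈ 120 g
chocolate chips: 225 g × 13/2 ÷ 170 g/cup × 16 tbsp/cup ≈ 138 tbsp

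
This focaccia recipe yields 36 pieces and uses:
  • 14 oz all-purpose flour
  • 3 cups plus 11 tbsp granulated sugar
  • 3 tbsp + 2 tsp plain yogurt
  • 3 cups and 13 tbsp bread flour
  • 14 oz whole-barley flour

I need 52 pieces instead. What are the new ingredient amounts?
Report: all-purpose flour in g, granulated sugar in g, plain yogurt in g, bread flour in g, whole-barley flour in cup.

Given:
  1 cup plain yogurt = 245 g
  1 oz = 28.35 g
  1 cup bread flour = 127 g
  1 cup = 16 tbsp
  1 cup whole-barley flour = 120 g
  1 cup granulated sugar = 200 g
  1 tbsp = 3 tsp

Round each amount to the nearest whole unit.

all-purpose flour: 573 g; granulated sugar: 1065 g; plain yogurt: 81 g; bread flour: 699 g; whole-barley flour: 5 cup

Scaling factor: 52/36 = 13/9.
all-purpose flour: 14 oz × 13/9 × 28.35 g/oz ≈ 573 g
granulated sugar: (3 cup + 11 tbsp = 3.6875 cup) × 13/9 × 200 g/cup ≈ 1065 g
plain yogurt: (3 tbsp + 2 tsp = 11/3 tbsp) × 13/9 ÷ 16 tbsp/cup × 245 g/cup ≈ 81 g
bread flour: (3 cup + 13 tbsp = 3.8125 cup) × 13/9 × 127 g/cup ≈ 699 g
whole-barley flour: 14 oz × 13/9 × 28.35 g/oz ÷ 120 g/cup ≈ 5 cup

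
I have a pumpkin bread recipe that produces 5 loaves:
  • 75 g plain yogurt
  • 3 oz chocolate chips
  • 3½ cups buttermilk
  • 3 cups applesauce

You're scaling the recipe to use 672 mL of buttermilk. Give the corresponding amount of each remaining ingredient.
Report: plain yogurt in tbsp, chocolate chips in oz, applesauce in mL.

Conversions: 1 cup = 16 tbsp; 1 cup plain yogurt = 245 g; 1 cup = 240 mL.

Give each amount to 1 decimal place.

The original recipe has 840 mL of buttermilk, so the scaling factor is 672 ÷ 840 = 4/5 = 0.8.
plain yogurt: 75 g × 4/5 ÷ 245 g/cup × 16 tbsp/cup ≈ 3.9 tbsp
chocolate chips: 3 oz × 4/5 = 2.4 oz
applesauce: 3 cup × 4/5 × 240 mL/cup = 576.0 mL

plain yogurt: 3.9 tbsp; chocolate chips: 2.4 oz; applesauce: 576.0 mL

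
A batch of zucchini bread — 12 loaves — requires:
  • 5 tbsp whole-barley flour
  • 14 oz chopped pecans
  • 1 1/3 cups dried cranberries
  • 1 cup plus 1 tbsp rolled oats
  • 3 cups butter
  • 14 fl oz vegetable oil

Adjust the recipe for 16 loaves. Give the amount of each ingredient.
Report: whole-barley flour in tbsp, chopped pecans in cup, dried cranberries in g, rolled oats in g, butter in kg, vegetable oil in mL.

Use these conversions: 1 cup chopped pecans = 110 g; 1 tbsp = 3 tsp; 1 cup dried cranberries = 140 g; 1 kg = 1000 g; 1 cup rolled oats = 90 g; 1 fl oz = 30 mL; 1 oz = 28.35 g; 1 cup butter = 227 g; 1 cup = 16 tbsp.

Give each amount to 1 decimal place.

Scaling factor: 16/12 = 4/3.
whole-barley flour: 5 tbsp × 4/3 ≈ 6.7 tbsp
chopped pecans: 14 oz × 4/3 × 28.35 g/oz ÷ 110 g/cup ≈ 4.8 cup
dried cranberries: 4/3 cup × 4/3 × 140 g/cup ≈ 248.9 g
rolled oats: (1 cup + 1 tbsp = 1.0625 cup) × 4/3 × 90 g/cup = 127.5 g
butter: 3 cup × 4/3 × 227 g/cup ÷ 1000 g/kg ≈ 0.9 kg
vegetable oil: 14 fl oz × 4/3 × 30 mL/fl oz = 560.0 mL

whole-barley flour: 6.7 tbsp; chopped pecans: 4.8 cup; dried cranberries: 248.9 g; rolled oats: 127.5 g; butter: 0.9 kg; vegetable oil: 560.0 mL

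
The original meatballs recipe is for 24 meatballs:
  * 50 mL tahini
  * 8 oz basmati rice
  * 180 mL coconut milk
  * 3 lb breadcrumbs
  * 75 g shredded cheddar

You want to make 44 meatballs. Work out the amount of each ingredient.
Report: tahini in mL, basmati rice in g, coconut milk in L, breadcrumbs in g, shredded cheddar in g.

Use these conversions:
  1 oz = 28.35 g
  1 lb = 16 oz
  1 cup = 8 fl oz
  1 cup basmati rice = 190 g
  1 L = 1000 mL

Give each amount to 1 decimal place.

tahini: 91.7 mL; basmati rice: 415.8 g; coconut milk: 0.3 L; breadcrumbs: 2494.8 g; shredded cheddar: 137.5 g

Scaling factor: 44/24 = 11/6.
tahini: 50 mL × 11/6 ≈ 91.7 mL
basmati rice: 8 oz × 11/6 × 28.35 g/oz = 415.8 g
coconut milk: 180 mL × 11/6 ÷ 1000 mL/L ≈ 0.3 L
breadcrumbs: 3 lb × 11/6 × 16 oz/lb × 28.35 g/oz = 2494.8 g
shredded cheddar: 75 g × 11/6 = 137.5 g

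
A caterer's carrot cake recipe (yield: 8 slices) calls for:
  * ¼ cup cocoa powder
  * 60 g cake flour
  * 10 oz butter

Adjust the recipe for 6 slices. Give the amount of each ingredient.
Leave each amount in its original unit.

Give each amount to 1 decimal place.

Scaling factor: 6/8 = 3/4 = 0.75.
cocoa powder: 0.25 cup × 3/4 ≈ 0.2 cup
cake flour: 60 g × 3/4 = 45.0 g
butter: 10 oz × 3/4 = 7.5 oz

cocoa powder: 0.2 cup; cake flour: 45.0 g; butter: 7.5 oz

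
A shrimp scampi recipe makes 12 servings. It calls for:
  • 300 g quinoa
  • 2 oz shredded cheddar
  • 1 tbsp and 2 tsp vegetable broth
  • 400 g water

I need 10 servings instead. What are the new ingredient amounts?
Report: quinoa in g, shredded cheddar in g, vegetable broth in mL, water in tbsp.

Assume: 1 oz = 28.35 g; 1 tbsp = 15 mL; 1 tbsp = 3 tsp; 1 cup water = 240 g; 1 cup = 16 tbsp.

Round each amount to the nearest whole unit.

Scaling factor: 10/12 = 5/6.
quinoa: 300 g × 5/6 = 250 g
shredded cheddar: 2 oz × 5/6 × 28.35 g/oz ≈ 47 g
vegetable broth: (1 tbsp + 2 tsp = 5/3 tbsp) × 5/6 × 15 mL/tbsp ≈ 21 mL
water: 400 g × 5/6 ÷ 240 g/cup × 16 tbsp/cup ≈ 22 tbsp

quinoa: 250 g; shredded cheddar: 47 g; vegetable broth: 21 mL; water: 22 tbsp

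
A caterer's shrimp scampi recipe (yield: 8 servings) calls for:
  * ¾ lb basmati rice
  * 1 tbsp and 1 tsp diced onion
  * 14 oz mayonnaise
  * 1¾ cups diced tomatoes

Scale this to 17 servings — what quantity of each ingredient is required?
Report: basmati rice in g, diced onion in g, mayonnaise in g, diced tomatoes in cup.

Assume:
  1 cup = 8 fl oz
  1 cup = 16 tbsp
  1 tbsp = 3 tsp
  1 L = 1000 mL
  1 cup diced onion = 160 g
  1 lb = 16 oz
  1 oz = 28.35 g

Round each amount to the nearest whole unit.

Scaling factor: 17/8 = 2.125.
basmati rice: 0.75 lb × 17/8 × 16 oz/lb × 28.35 g/oz ≈ 723 g
diced onion: (1 tbsp + 1 tsp = 4/3 tbsp) × 17/8 ÷ 16 tbsp/cup × 160 g/cup ≈ 28 g
mayonnaise: 14 oz × 17/8 × 28.35 g/oz ≈ 843 g
diced tomatoes: 1.75 cup × 17/8 ≈ 4 cup

basmati rice: 723 g; diced onion: 28 g; mayonnaise: 843 g; diced tomatoes: 4 cup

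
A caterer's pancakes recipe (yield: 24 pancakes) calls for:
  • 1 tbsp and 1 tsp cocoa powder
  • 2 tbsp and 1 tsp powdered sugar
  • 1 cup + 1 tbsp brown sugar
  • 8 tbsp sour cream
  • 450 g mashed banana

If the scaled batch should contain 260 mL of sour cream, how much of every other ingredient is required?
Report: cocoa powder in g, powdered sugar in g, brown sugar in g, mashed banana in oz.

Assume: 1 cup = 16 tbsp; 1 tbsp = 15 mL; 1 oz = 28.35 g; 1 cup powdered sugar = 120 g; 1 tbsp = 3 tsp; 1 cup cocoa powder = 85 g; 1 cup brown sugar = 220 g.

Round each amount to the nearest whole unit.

cocoa powder: 15 g; powdered sugar: 38 g; brown sugar: 506 g; mashed banana: 34 oz

The original recipe has 120 mL of sour cream, so the scaling factor is 260 ÷ 120 = 13/6.
cocoa powder: (1 tbsp + 1 tsp = 4/3 tbsp) × 13/6 ÷ 16 tbsp/cup × 85 g/cup ≈ 15 g
powdered sugar: (2 tbsp + 1 tsp = 7/3 tbsp) × 13/6 ÷ 16 tbsp/cup × 120 g/cup ≈ 38 g
brown sugar: (1 cup + 1 tbsp = 1.0625 cup) × 13/6 × 220 g/cup ≈ 506 g
mashed banana: 450 g × 13/6 ÷ 28.35 g/oz ≈ 34 oz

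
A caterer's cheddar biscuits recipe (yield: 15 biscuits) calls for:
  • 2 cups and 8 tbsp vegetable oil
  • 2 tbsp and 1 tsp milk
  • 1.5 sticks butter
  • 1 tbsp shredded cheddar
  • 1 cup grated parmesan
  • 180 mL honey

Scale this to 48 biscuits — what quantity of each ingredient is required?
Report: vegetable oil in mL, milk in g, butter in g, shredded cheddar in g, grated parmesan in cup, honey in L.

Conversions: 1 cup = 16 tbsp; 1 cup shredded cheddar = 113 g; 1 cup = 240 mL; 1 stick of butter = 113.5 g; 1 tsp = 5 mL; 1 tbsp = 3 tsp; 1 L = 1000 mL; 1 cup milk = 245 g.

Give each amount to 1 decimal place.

Scaling factor: 48/15 = 16/5 = 3.2.
vegetable oil: (2 cup + 8 tbsp = 2.5 cup) × 16/5 × 240 mL/cup = 1920.0 mL
milk: (2 tbsp + 1 tsp = 7/3 tbsp) × 16/5 ÷ 16 tbsp/cup × 245 g/cup ≈ 114.3 g
butter: 1.5 stick × 16/5 × 113.5 g/stick = 544.8 g
shredded cheddar: 1 tbsp × 16/5 ÷ 16 tbsp/cup × 113 g/cup = 22.6 g
grated parmesan: 1 cup × 16/5 = 3.2 cup
honey: 180 mL × 16/5 ÷ 1000 mL/L ≈ 0.6 L

vegetable oil: 1920.0 mL; milk: 114.3 g; butter: 544.8 g; shredded cheddar: 22.6 g; grated parmesan: 3.2 cup; honey: 0.6 L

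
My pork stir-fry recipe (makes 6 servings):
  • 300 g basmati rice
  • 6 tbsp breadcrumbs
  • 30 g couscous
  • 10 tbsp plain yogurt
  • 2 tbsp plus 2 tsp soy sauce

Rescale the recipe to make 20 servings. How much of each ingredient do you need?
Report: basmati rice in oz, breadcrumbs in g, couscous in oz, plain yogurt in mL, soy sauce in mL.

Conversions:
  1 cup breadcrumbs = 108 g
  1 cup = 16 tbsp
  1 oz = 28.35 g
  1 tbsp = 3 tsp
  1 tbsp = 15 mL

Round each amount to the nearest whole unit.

Scaling factor: 20/6 = 10/3.
basmati rice: 300 g × 10/3 ÷ 28.35 g/oz ≈ 35 oz
breadcrumbs: 6 tbsp × 10/3 ÷ 16 tbsp/cup × 108 g/cup = 135 g
couscous: 30 g × 10/3 ÷ 28.35 g/oz ≈ 4 oz
plain yogurt: 10 tbsp × 10/3 × 15 mL/tbsp = 500 mL
soy sauce: (2 tbsp + 2 tsp = 8/3 tbsp) × 10/3 × 15 mL/tbsp ≈ 133 mL

basmati rice: 35 oz; breadcrumbs: 135 g; couscous: 4 oz; plain yogurt: 500 mL; soy sauce: 133 mL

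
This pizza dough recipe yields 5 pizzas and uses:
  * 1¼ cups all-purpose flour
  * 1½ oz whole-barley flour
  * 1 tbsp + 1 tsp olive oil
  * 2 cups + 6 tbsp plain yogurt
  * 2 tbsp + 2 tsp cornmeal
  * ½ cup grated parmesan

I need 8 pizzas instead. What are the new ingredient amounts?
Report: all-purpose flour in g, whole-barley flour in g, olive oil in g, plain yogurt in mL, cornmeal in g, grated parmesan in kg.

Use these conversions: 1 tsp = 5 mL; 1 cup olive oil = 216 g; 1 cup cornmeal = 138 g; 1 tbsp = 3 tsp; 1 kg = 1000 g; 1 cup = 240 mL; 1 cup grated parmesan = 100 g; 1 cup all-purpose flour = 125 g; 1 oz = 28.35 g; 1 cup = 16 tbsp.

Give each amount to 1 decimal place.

all-purpose flour: 250.0 g; whole-barley flour: 68.0 g; olive oil: 28.8 g; plain yogurt: 912.0 mL; cornmeal: 36.8 g; grated parmesan: 0.1 kg

Scaling factor: 8/5 = 1.6.
all-purpose flour: 1.25 cup × 8/5 × 125 g/cup = 250.0 g
whole-barley flour: 1.5 oz × 8/5 × 28.35 g/oz ≈ 68.0 g
olive oil: (1 tbsp + 1 tsp = 4/3 tbsp) × 8/5 ÷ 16 tbsp/cup × 216 g/cup = 28.8 g
plain yogurt: (2 cup + 6 tbsp = 2.375 cup) × 8/5 × 240 mL/cup = 912.0 mL
cornmeal: (2 tbsp + 2 tsp = 8/3 tbsp) × 8/5 ÷ 16 tbsp/cup × 138 g/cup = 36.8 g
grated parmesan: 0.5 cup × 8/5 × 100 g/cup ÷ 1000 g/kg ≈ 0.1 kg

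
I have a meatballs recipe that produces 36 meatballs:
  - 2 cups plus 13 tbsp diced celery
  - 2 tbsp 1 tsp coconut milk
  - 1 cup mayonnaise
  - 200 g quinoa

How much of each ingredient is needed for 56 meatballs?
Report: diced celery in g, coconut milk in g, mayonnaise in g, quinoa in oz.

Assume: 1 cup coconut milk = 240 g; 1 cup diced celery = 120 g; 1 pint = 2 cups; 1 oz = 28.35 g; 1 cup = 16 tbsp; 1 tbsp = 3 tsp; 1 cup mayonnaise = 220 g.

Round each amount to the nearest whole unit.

diced celery: 525 g; coconut milk: 54 g; mayonnaise: 342 g; quinoa: 11 oz

Scaling factor: 56/36 = 14/9.
diced celery: (2 cup + 13 tbsp = 2.8125 cup) × 14/9 × 120 g/cup = 525 g
coconut milk: (2 tbsp + 1 tsp = 7/3 tbsp) × 14/9 ÷ 16 tbsp/cup × 240 g/cup ≈ 54 g
mayonnaise: 1 cup × 14/9 × 220 g/cup ≈ 342 g
quinoa: 200 g × 14/9 ÷ 28.35 g/oz ≈ 11 oz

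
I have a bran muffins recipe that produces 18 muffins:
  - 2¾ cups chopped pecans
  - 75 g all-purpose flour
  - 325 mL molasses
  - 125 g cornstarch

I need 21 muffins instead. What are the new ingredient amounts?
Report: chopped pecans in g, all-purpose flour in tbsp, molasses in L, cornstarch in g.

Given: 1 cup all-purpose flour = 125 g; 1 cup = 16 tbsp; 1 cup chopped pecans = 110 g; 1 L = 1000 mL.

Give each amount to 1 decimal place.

chopped pecans: 352.9 g; all-purpose flour: 11.2 tbsp; molasses: 0.4 L; cornstarch: 145.8 g

Scaling factor: 21/18 = 7/6.
chopped pecans: 2.75 cup × 7/6 × 110 g/cup ≈ 352.9 g
all-purpose flour: 75 g × 7/6 ÷ 125 g/cup × 16 tbsp/cup = 11.2 tbsp
molasses: 325 mL × 7/6 ÷ 1000 mL/L ≈ 0.4 L
cornstarch: 125 g × 7/6 ≈ 145.8 g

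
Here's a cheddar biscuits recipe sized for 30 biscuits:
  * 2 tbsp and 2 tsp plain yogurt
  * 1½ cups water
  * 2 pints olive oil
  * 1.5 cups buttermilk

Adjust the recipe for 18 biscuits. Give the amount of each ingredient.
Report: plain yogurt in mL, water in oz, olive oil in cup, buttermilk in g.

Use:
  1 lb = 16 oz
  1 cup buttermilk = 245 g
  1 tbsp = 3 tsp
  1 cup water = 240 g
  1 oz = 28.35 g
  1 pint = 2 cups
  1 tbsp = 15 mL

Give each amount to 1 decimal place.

Scaling factor: 18/30 = 3/5 = 0.6.
plain yogurt: (2 tbsp + 2 tsp = 8/3 tbsp) × 3/5 × 15 mL/tbsp = 24.0 mL
water: 1.5 cup × 3/5 × 240 g/cup ÷ 28.35 g/oz ≈ 7.6 oz
olive oil: 2 pint × 3/5 × 2 cup/pint = 2.4 cup
buttermilk: 1.5 cup × 3/5 × 245 g/cup = 220.5 g

plain yogurt: 24.0 mL; water: 7.6 oz; olive oil: 2.4 cup; buttermilk: 220.5 g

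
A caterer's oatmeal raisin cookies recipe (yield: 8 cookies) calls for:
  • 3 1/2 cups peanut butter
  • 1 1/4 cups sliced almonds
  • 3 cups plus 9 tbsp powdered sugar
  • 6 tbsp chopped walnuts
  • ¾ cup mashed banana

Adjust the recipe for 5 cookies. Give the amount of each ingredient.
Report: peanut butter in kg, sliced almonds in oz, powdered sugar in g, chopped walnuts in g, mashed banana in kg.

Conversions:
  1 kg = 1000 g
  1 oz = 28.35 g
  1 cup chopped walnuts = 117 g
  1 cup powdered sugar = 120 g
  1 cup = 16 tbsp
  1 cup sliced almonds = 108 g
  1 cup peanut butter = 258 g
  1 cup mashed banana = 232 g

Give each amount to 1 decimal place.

Scaling factor: 5/8 = 0.625.
peanut butter: 3.5 cup × 5/8 × 258 g/cup ÷ 1000 g/kg ≈ 0.6 kg
sliced almonds: 1.25 cup × 5/8 × 108 g/cup ÷ 28.35 g/oz ≈ 3.0 oz
powdered sugar: (3 cup + 9 tbsp = 3.5625 cup) × 5/8 × 120 g/cup ≈ 267.2 g
chopped walnuts: 6 tbsp × 5/8 ÷ 16 tbsp/cup × 117 g/cup ≈ 27.4 g
mashed banana: 0.75 cup × 5/8 × 232 g/cup ÷ 1000 g/kg ≈ 0.1 kg

peanut butter: 0.6 kg; sliced almonds: 3.0 oz; powdered sugar: 267.2 g; chopped walnuts: 27.4 g; mashed banana: 0.1 kg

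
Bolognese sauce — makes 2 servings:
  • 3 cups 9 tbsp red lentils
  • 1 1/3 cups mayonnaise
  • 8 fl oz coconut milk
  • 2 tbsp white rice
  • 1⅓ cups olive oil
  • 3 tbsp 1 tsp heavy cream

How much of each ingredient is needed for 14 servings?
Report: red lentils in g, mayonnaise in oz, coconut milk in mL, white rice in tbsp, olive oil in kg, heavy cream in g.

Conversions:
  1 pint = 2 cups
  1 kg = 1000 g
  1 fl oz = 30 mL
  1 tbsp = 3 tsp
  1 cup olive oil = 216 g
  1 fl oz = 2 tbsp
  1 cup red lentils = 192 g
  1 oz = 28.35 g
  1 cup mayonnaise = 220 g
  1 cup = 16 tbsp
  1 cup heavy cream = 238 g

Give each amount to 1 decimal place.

Scaling factor: 14/2 = 7.
red lentils: (3 cup + 9 tbsp = 3.5625 cup) × 7 × 192 g/cup = 4788.0 g
mayonnaise: 4/3 cup × 7 × 220 g/cup ÷ 28.35 g/oz ≈ 72.4 oz
coconut milk: 8 fl oz × 7 × 30 mL/fl oz = 1680.0 mL
white rice: 2 tbsp × 7 = 14.0 tbsp
olive oil: 4/3 cup × 7 × 216 g/cup ÷ 1000 g/kg ≈ 2.0 kg
heavy cream: (3 tbsp + 1 tsp = 10/3 tbsp) × 7 ÷ 16 tbsp/cup × 238 g/cup ≈ 347.1 g

red lentils: 4788.0 g; mayonnaise: 72.4 oz; coconut milk: 1680.0 mL; white rice: 14.0 tbsp; olive oil: 2.0 kg; heavy cream: 347.1 g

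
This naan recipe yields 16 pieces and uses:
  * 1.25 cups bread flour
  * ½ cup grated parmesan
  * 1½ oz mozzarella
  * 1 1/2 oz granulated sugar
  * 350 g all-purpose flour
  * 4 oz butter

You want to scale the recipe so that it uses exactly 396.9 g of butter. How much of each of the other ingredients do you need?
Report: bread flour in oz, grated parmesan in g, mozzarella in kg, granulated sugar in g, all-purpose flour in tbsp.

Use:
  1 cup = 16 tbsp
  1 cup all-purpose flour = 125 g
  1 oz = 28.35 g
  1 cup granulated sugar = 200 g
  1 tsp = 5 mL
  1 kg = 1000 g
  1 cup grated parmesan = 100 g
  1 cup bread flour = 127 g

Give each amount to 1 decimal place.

bread flour: 19.6 oz; grated parmesan: 175.0 g; mozzarella: 0.1 kg; granulated sugar: 148.8 g; all-purpose flour: 156.8 tbsp

The original recipe has 113.4 g of butter, so the scaling factor is 396.9 ÷ 113.4 = 7/2 = 3.5.
bread flour: 1.25 cup × 7/2 × 127 g/cup ÷ 28.35 g/oz ≈ 19.6 oz
grated parmesan: 0.5 cup × 7/2 × 100 g/cup = 175.0 g
mozzarella: 1.5 oz × 7/2 × 28.35 g/oz ÷ 1000 g/kg ≈ 0.1 kg
granulated sugar: 1.5 oz × 7/2 × 28.35 g/oz ≈ 148.8 g
all-purpose flour: 350 g × 7/2 ÷ 125 g/cup × 16 tbsp/cup = 156.8 tbsp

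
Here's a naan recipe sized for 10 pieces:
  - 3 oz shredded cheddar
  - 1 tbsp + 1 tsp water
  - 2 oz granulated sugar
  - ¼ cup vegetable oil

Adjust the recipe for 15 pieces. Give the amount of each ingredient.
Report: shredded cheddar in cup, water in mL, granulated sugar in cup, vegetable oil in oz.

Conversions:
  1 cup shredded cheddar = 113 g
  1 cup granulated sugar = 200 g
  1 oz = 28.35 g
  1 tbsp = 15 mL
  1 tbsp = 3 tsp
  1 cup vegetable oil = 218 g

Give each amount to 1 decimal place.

Scaling factor: 15/10 = 3/2 = 1.5.
shredded cheddar: 3 oz × 3/2 × 28.35 g/oz ÷ 113 g/cup ≈ 1.1 cup
water: (1 tbsp + 1 tsp = 4/3 tbsp) × 3/2 × 15 mL/tbsp = 30.0 mL
granulated sugar: 2 oz × 3/2 × 28.35 g/oz ÷ 200 g/cup ≈ 0.4 cup
vegetable oil: 0.25 cup × 3/2 × 218 g/cup ÷ 28.35 g/oz ≈ 2.9 oz

shredded cheddar: 1.1 cup; water: 30.0 mL; granulated sugar: 0.4 cup; vegetable oil: 2.9 oz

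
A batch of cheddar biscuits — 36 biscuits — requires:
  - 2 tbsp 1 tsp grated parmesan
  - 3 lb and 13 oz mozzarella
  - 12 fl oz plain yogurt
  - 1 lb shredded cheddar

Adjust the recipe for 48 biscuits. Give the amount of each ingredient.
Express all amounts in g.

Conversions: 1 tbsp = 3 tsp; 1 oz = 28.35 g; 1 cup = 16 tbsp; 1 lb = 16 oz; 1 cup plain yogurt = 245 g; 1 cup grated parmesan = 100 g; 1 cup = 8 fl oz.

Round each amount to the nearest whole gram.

grated parmesan: 19 g; mozzarella: 2306 g; plain yogurt: 490 g; shredded cheddar: 605 g

Scaling factor: 48/36 = 4/3.
grated parmesan: (2 tbsp + 1 tsp = 7/3 tbsp) × 4/3 ÷ 16 tbsp/cup × 100 g/cup ≈ 19 g
mozzarella: (3 lb + 13 oz = 3.8125 lb) × 4/3 × 16 oz/lb × 28.35 g/oz ≈ 2306 g
plain yogurt: 12 fl oz × 4/3 ÷ 8 fl oz/cup × 245 g/cup = 490 g
shredded cheddar: 1 lb × 4/3 × 16 oz/lb × 28.35 g/oz ≈ 605 g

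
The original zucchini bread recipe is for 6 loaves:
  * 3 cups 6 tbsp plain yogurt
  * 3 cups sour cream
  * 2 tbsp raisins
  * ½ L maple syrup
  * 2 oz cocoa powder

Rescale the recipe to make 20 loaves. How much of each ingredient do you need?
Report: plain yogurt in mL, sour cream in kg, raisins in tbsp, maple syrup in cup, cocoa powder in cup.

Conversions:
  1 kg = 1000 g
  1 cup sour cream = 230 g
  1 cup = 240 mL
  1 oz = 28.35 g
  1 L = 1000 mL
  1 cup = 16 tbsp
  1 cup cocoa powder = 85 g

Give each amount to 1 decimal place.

Scaling factor: 20/6 = 10/3.
plain yogurt: (3 cup + 6 tbsp = 3.375 cup) × 10/3 × 240 mL/cup = 2700.0 mL
sour cream: 3 cup × 10/3 × 230 g/cup ÷ 1000 g/kg = 2.3 kg
raisins: 2 tbsp × 10/3 ≈ 6.7 tbsp
maple syrup: 0.5 L × 10/3 × 1000 mL/L ÷ 240 mL/cup ≈ 6.9 cup
cocoa powder: 2 oz × 10/3 × 28.35 g/oz ÷ 85 g/cup ≈ 2.2 cup

plain yogurt: 2700.0 mL; sour cream: 2.3 kg; raisins: 6.7 tbsp; maple syrup: 6.9 cup; cocoa powder: 2.2 cup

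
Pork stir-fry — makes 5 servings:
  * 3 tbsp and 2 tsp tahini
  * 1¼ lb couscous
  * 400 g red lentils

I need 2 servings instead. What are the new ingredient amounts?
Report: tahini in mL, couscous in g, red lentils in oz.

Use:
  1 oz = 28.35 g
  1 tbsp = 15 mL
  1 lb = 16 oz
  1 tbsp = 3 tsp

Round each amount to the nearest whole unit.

Scaling factor: 2/5 = 0.4.
tahini: (3 tbsp + 2 tsp = 11/3 tbsp) × 2/5 × 15 mL/tbsp = 22 mL
couscous: 1.25 lb × 2/5 × 16 oz/lb × 28.35 g/oz ≈ 227 g
red lentils: 400 g × 2/5 ÷ 28.35 g/oz ≈ 6 oz

tahini: 22 mL; couscous: 227 g; red lentils: 6 oz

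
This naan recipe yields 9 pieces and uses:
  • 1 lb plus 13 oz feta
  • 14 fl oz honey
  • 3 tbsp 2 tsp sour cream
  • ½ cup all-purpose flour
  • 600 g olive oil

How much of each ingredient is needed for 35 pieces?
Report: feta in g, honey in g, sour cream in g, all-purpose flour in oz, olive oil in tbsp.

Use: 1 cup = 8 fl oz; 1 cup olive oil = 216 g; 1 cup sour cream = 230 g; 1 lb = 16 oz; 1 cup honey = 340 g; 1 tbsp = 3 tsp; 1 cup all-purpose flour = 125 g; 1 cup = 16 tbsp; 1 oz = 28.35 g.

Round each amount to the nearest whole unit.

Scaling factor: 35/9.
feta: (1 lb + 13 oz = 1.8125 lb) × 35/9 × 16 oz/lb × 28.35 g/oz ≈ 3197 g
honey: 14 fl oz × 35/9 ÷ 8 fl oz/cup × 340 g/cup ≈ 2314 g
sour cream: (3 tbsp + 2 tsp = 11/3 tbsp) × 35/9 ÷ 16 tbsp/cup × 230 g/cup ≈ 205 g
all-purpose flour: 0.5 cup × 35/9 × 125 g/cup ÷ 28.35 g/oz ≈ 9 oz
olive oil: 600 g × 35/9 ÷ 216 g/cup × 16 tbsp/cup ≈ 173 tbsp

feta: 3197 g; honey: 2314 g; sour cream: 205 g; all-purpose flour: 9 oz; olive oil: 173 tbsp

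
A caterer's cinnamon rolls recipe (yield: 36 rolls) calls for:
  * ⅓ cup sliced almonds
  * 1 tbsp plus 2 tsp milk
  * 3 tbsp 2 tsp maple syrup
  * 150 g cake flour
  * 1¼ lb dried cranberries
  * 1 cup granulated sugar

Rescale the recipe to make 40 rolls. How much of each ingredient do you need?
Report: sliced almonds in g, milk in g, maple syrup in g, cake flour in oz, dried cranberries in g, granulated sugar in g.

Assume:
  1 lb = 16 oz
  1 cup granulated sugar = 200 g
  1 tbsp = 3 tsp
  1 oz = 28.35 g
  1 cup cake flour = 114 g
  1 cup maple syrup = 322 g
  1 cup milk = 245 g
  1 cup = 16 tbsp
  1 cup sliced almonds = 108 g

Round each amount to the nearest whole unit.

sliced almonds: 40 g; milk: 28 g; maple syrup: 82 g; cake flour: 6 oz; dried cranberries: 630 g; granulated sugar: 222 g

Scaling factor: 40/36 = 10/9.
sliced almonds: 1/3 cup × 10/9 × 108 g/cup = 40 g
milk: (1 tbsp + 2 tsp = 5/3 tbsp) × 10/9 ÷ 16 tbsp/cup × 245 g/cup ≈ 28 g
maple syrup: (3 tbsp + 2 tsp = 11/3 tbsp) × 10/9 ÷ 16 tbsp/cup × 322 g/cup ≈ 82 g
cake flour: 150 g × 10/9 ÷ 28.35 g/oz ≈ 6 oz
dried cranberries: 1.25 lb × 10/9 × 16 oz/lb × 28.35 g/oz = 630 g
granulated sugar: 1 cup × 10/9 × 200 g/cup ≈ 222 g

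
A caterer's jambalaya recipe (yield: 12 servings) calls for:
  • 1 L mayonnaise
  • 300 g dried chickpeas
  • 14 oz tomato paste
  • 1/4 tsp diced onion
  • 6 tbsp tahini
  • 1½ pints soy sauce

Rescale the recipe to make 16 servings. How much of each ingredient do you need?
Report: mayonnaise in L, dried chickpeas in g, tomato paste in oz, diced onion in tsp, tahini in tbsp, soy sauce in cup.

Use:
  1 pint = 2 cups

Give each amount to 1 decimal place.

mayonnaise: 1.3 L; dried chickpeas: 400.0 g; tomato paste: 18.7 oz; diced onion: 0.3 tsp; tahini: 8.0 tbsp; soy sauce: 4.0 cup

Scaling factor: 16/12 = 4/3.
mayonnaise: 1 L × 4/3 ≈ 1.3 L
dried chickpeas: 300 g × 4/3 = 400.0 g
tomato paste: 14 oz × 4/3 ≈ 18.7 oz
diced onion: 0.25 tsp × 4/3 ≈ 0.3 tsp
tahini: 6 tbsp × 4/3 = 8.0 tbsp
soy sauce: 1.5 pint × 4/3 × 2 cup/pint = 4.0 cup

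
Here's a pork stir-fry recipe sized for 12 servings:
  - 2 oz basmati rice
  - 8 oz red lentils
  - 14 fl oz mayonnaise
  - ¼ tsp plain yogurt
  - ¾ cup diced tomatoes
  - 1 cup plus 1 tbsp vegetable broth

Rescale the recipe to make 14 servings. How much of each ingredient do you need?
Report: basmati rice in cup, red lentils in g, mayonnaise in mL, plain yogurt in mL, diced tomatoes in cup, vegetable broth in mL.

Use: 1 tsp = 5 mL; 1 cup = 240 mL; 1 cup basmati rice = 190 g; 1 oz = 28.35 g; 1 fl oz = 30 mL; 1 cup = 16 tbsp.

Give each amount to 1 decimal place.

Scaling factor: 14/12 = 7/6.
basmati rice: 2 oz × 7/6 × 28.35 g/oz ÷ 190 g/cup ≈ 0.3 cup
red lentils: 8 oz × 7/6 × 28.35 g/oz = 264.6 g
mayonnaise: 14 fl oz × 7/6 × 30 mL/fl oz = 490.0 mL
plain yogurt: 0.25 tsp × 7/6 × 5 mL/tsp ≈ 1.5 mL
diced tomatoes: 0.75 cup × 7/6 ≈ 0.9 cup
vegetable broth: (1 cup + 1 tbsp = 1.0625 cup) × 7/6 × 240 mL/cup = 297.5 mL

basmati rice: 0.3 cup; red lentils: 264.6 g; mayonnaise: 490.0 mL; plain yogurt: 1.5 mL; diced tomatoes: 0.9 cup; vegetable broth: 297.5 mL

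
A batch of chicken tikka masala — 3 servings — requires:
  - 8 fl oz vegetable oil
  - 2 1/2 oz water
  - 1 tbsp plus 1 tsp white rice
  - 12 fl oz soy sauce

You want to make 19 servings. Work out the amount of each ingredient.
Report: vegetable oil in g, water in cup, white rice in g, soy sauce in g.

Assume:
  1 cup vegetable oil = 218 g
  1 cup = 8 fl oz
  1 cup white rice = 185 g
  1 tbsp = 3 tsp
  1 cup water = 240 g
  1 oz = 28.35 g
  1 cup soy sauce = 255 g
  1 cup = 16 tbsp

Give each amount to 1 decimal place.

Scaling factor: 19/3.
vegetable oil: 8 fl oz × 19/3 ÷ 8 fl oz/cup × 218 g/cup ≈ 1380.7 g
water: 2.5 oz × 19/3 × 28.35 g/oz ÷ 240 g/cup ≈ 1.9 cup
white rice: (1 tbsp + 1 tsp = 4/3 tbsp) × 19/3 ÷ 16 tbsp/cup × 185 g/cup ≈ 97.6 g
soy sauce: 12 fl oz × 19/3 ÷ 8 fl oz/cup × 255 g/cup = 2422.5 g

vegetable oil: 1380.7 g; water: 1.9 cup; white rice: 97.6 g; soy sauce: 2422.5 g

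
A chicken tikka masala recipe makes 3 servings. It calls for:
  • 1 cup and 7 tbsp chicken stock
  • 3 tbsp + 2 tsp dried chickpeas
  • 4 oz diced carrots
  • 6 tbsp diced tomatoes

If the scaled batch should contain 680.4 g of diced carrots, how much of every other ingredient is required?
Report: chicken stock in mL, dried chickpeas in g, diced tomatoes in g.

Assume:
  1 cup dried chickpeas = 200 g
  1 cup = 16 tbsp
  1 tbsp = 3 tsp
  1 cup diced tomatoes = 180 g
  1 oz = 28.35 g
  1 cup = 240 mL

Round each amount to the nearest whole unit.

chicken stock: 2070 mL; dried chickpeas: 275 g; diced tomatoes: 405 g

The original recipe has 113.4 g of diced carrots, so the scaling factor is 680.4 ÷ 113.4 = 6.
chicken stock: (1 cup + 7 tbsp = 1.4375 cup) × 6 × 240 mL/cup = 2070 mL
dried chickpeas: (3 tbsp + 2 tsp = 11/3 tbsp) × 6 ÷ 16 tbsp/cup × 200 g/cup = 275 g
diced tomatoes: 6 tbsp × 6 ÷ 16 tbsp/cup × 180 g/cup = 405 g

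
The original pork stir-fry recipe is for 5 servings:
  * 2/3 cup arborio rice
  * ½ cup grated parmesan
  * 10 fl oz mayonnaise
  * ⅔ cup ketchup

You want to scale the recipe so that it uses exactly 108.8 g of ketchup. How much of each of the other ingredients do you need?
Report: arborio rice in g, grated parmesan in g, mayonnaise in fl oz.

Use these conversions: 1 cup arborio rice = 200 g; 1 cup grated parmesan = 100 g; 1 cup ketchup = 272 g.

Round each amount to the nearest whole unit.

The original recipe has 544/3 g of ketchup, so the scaling factor is 108.8 ÷ 544/3 = 3/5 = 0.6.
arborio rice: 2/3 cup × 3/5 × 200 g/cup = 80 g
grated parmesan: 0.5 cup × 3/5 × 100 g/cup = 30 g
mayonnaise: 10 fl oz × 3/5 = 6 fl oz

arborio rice: 80 g; grated parmesan: 30 g; mayonnaise: 6 fl oz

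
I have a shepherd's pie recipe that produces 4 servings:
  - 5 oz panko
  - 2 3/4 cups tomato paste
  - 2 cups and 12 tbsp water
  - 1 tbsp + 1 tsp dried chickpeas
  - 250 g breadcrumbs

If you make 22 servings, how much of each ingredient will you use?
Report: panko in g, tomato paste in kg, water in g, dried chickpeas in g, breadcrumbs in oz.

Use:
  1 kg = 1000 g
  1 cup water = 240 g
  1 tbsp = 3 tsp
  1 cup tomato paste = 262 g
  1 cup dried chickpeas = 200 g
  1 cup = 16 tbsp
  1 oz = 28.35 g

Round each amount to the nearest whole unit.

panko: 780 g; tomato paste: 4 kg; water: 3630 g; dried chickpeas: 92 g; breadcrumbs: 49 oz

Scaling factor: 22/4 = 11/2 = 5.5.
panko: 5 oz × 11/2 × 28.35 g/oz ≈ 780 g
tomato paste: 2.75 cup × 11/2 × 262 g/cup ÷ 1000 g/kg ≈ 4 kg
water: (2 cup + 12 tbsp = 2.75 cup) × 11/2 × 240 g/cup = 3630 g
dried chickpeas: (1 tbsp + 1 tsp = 4/3 tbsp) × 11/2 ÷ 16 tbsp/cup × 200 g/cup ≈ 92 g
breadcrumbs: 250 g × 11/2 ÷ 28.35 g/oz ≈ 49 oz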